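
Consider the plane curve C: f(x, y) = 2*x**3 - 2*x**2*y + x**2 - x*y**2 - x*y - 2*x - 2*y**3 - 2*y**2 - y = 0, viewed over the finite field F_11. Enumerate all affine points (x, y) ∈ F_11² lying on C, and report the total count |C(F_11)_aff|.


Affine F_11-points: {(0, 0), (2, 4), (3, 8), (4, 2), (5, 5), (7, 6), (7, 8), (7, 9), (8, 3), (9, 9), (10, 7)}; count = 11.

For each of the 121 pairs (x, y) ∈ F_11², evaluate f(x, y) mod 11. Record the zeros.
  x = 0: [0↦0, 1↦6, 2↦7, 3↦2, 4↦1, 5↦3, 6↦7, 7↦1, 8↦6, 9↦10, 10↦1]  zeros at y ∈ {0}
  x = 1: [0↦1, 1↦3, 2↦9, 3↦7, 4↦7, 5↦8, 6↦9, 7↦9, 8↦7, 9↦2, 10↦4]  zeros at y ∈ ∅
  x = 2: [0↦5, 1↦10, 2↦6, 3↦3, 4↦0, 5↦7, 6↦1, 7↦3, 8↦1, 9↦5, 10↦3]  zeros at y ∈ {4}
  x = 3: [0↦2, 1↦6, 2↦10, 3↦2, 4↦3, 5↦1, 6↦6, 7↦6, 8↦0, 9↦9, 10↦10]  zeros at y ∈ {8}
  x = 4: [0↦4, 1↦3, 2↦0, 3↦5, 4↦6, 5↦2, 6↦3, 7↦8, 8↦5, 9↦4, 10↦4]  zeros at y ∈ {2}
  x = 5: [0↦1, 1↦2, 2↦10, 3↦2, 4↦10, 5↦0, 6↦4, 7↦10, 8↦6, 9↦2, 10↦8]  zeros at y ∈ {5}
  x = 6: [0↦5, 1↦4, 2↦8, 3↦5, 4↦5, 5↦7, 6↦10, 7↦2, 8↦4, 9↦4, 10↦1]  zeros at y ∈ ∅
  x = 7: [0↦6, 1↦10, 2↦6, 3↦4, 4↦3, 5↦2, 6↦0, 7↦7, 8↦0, 9↦0, 10↦6]  zeros at y ∈ {6, 8, 9}
  x = 8: [0↦5, 1↦10, 2↦5, 3↦0, 4↦5, 5↦8, 6↦8, 7↦4, 8↦6, 9↦2, 10↦2]  zeros at y ∈ {3}
  x = 9: [0↦3, 1↦5, 2↦6, 3↦5, 4↦1, 5↦4, 6↦2, 7↦5, 8↦1, 9↦0, 10↦1]  zeros at y ∈ {9}
  x = 10: [0↦1, 1↦7, 2↦10, 3↦9, 4↦3, 5↦2, 6↦5, 7↦0, 8↦8, 9↦6, 10↦4]  zeros at y ∈ {7}
Collecting zeros: affine points = {(0, 0), (2, 4), (3, 8), (4, 2), (5, 5), (7, 6), (7, 8), (7, 9), (8, 3), (9, 9), (10, 7)}.
Total count |C(F_11)_aff| = 11.


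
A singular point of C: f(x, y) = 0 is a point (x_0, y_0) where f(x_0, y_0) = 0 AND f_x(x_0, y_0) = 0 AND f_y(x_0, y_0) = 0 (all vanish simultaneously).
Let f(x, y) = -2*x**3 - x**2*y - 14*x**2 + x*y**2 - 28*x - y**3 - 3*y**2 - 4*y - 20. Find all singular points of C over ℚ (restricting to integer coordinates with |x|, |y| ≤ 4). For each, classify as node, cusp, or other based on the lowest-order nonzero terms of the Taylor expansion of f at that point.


Singular points: {(-2, -2)}; classification: cusp.

Compute partial derivatives:
  f_x = -6*x**2 - 2*x*y - 28*x + y**2 - 28.
  f_y = -x**2 + 2*x*y - 3*y**2 - 6*y - 4.
Scan x_0 ∈ {−4, ..., 4}. For each x_0, f_y(x_0, y) is a polynomial in y; find its integer roots y ∈ {−4, ..., 4}, then test f_x and f at those candidates.
  x = -4: f_y(-4, y) = -3*y**2 - 14*y - 20; no integer root y with |y| ≤ 4.
  x = -3: f_y(-3, y) = -3*y**2 - 12*y - 13; no integer root y with |y| ≤ 4.
  x = -2: f_y(-2, y) = -3*y**2 - 10*y - 8; vanishes at y ∈ {-2}. (-2, -2): f_x = 0, f = 0 — SINGULAR.
  x = -1: f_y(-1, y) = -3*y**2 - 8*y - 5; vanishes at y ∈ {-1}. (-1, -1): f_x = -7 ≠ 0.
  x = 0: f_y(0, y) = -3*y**2 - 6*y - 4; no integer root y with |y| ≤ 4.
  x = 1: f_y(1, y) = -3*y**2 - 4*y - 5; no integer root y with |y| ≤ 4.
  x = 2: f_y(2, y) = -3*y**2 - 2*y - 8; no integer root y with |y| ≤ 4.
  x = 3: f_y(3, y) = -3*y**2 - 13; no integer root y with |y| ≤ 4.
  x = 4: f_y(4, y) = -3*y**2 + 2*y - 20; no integer root y with |y| ≤ 4.
Only singular point on the grid: (-2, -2).
Classify: substitute x = -2 + u, y = -2 + v and expand: f = -2*u**3 - u**2*v + u*v**2 - v**3 + v**2.
No constant or linear terms (consistent with a singular point). Quadratic part: v**2. Cubic part: -2*u**3 - u**2*v + u*v**2 - v**3.
The quadratic part v**2 is a perfect square, so there is a single (double) tangent line v = 0, i.e. y = -2. Restricting the cubic part to that line (v = 0) leaves -2*u**3 ≠ 0, so f is not divisible by v and the branch is v² ≈ 2*u**3 to lowest order — this is a cusp.
Classification: cusp.


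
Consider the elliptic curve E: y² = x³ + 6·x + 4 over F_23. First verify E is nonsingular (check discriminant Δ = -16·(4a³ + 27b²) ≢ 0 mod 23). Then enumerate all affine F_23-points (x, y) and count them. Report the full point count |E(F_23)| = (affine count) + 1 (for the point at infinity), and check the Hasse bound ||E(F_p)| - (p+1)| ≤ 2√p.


Affine points = {(0, 2), (0, 21), (2, 1), (2, 22), (3, 7), (3, 16), (4, 0), (6, 7), (6, 16), (8, 9), (8, 14), (10, 11), (10, 12), (13, 5), (13, 18), (14, 7), (14, 16), (19, 10), (19, 13)}; affine count = 19; |E(F_23)| = 20.

Discriminant check: Δ ∝ 4a³ + 27b² = 4·6³ + 27·4² = 4·216 + 27·16 ≡ 8 (mod 23). Nonzero ⇒ E is nonsingular.
For each x ∈ F_23, compute rhs = x³ + 6·x + 4 mod 23, then count y ∈ F_23 with y² ≡ rhs.
  x = 0: rhs = 4, matching y values: 2, 21 (2 points).
  x = 1: rhs = 11, matching y values: none (0 points).
  x = 2: rhs = 1, matching y values: 1, 22 (2 points).
  x = 3: rhs = 3, matching y values: 7, 16 (2 points).
  x = 4: rhs = 0, matching y values: 0 (1 points).
  x = 5: rhs = 21, matching y values: none (0 points).
  x = 6: rhs = 3, matching y values: 7, 16 (2 points).
  x = 7: rhs = 21, matching y values: none (0 points).
  x = 8: rhs = 12, matching y values: 9, 14 (2 points).
  x = 9: rhs = 5, matching y values: none (0 points).
  x = 10: rhs = 6, matching y values: 11, 12 (2 points).
  x = 11: rhs = 21, matching y values: none (0 points).
  x = 12: rhs = 10, matching y values: none (0 points).
  x = 13: rhs = 2, matching y values: 5, 18 (2 points).
  x = 14: rhs = 3, matching y values: 7, 16 (2 points).
  x = 15: rhs = 19, matching y values: none (0 points).
  x = 16: rhs = 10, matching y values: none (0 points).
  x = 17: rhs = 5, matching y values: none (0 points).
  x = 18: rhs = 10, matching y values: none (0 points).
  x = 19: rhs = 8, matching y values: 10, 13 (2 points).
  x = 20: rhs = 5, matching y values: none (0 points).
  x = 21: rhs = 7, matching y values: none (0 points).
  x = 22: rhs = 20, matching y values: none (0 points).
Total affine count: 19.
Full point count |E(F_23)| = 19 + 1 = 20.
Hasse bound: |20 − (23+1)| = |-4| = 4 ≤ 2√23 ≈ 9.5917 ✓.


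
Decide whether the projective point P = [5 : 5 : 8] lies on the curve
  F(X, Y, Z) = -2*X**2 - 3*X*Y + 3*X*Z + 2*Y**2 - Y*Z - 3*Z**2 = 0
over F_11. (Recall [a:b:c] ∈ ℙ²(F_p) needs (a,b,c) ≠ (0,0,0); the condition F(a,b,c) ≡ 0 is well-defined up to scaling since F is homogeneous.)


F(5,5,8) ≡ 0 (mod 11); P is on the curve.

Evaluate F(5, 5, 8) term-by-term (mod 11).
  -2*X**2 ↦ -2·25·1·1 = -50
  -3*X*Y ↦ -3·5·5·1 = -75
  3*X*Z ↦ 3·5·1·8 = 120
  2*Y**2 ↦ 2·1·25·1 = 50
  -Y*Z ↦ -1·1·5·8 = -40
  -3*Z**2 ↦ -3·1·1·64 = -192
Sum: F(5, 5, 8) = (-50) + (-75) + (120) + (50) + (-40) + (-192) = -187.
Reducing mod 11: -187 ≡ 0 (mod 11).
Since F(a, b, c) ≡ 0 (mod 11), P lies on the curve.


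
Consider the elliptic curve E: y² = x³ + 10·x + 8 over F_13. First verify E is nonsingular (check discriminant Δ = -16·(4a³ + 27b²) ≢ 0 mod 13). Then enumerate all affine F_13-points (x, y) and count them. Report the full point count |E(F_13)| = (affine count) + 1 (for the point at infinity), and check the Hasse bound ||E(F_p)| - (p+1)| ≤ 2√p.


Affine points = {(2, 6), (2, 7), (3, 0), (5, 1), (5, 12), (10, 4), (10, 9), (12, 6), (12, 7)}; affine count = 9; |E(F_13)| = 10.

Discriminant check: Δ ∝ 4a³ + 27b² = 4·10³ + 27·8² = 4·1000 + 27·64 ≡ 8 (mod 13). Nonzero ⇒ E is nonsingular.
For each x ∈ F_13, compute rhs = x³ + 10·x + 8 mod 13, then count y ∈ F_13 with y² ≡ rhs.
  x = 0: rhs = 8, matching y values: none (0 points).
  x = 1: rhs = 6, matching y values: none (0 points).
  x = 2: rhs = 10, matching y values: 6, 7 (2 points).
  x = 3: rhs = 0, matching y values: 0 (1 points).
  x = 4: rhs = 8, matching y values: none (0 points).
  x = 5: rhs = 1, matching y values: 1, 12 (2 points).
  x = 6: rhs = 11, matching y values: none (0 points).
  x = 7: rhs = 5, matching y values: none (0 points).
  x = 8: rhs = 2, matching y values: none (0 points).
  x = 9: rhs = 8, matching y values: none (0 points).
  x = 10: rhs = 3, matching y values: 4, 9 (2 points).
  x = 11: rhs = 6, matching y values: none (0 points).
  x = 12: rhs = 10, matching y values: 6, 7 (2 points).
Total affine count: 9.
Full point count |E(F_13)| = 9 + 1 = 10.
Hasse bound: |10 − (13+1)| = |-4| = 4 ≤ 2√13 ≈ 7.2111 ✓.


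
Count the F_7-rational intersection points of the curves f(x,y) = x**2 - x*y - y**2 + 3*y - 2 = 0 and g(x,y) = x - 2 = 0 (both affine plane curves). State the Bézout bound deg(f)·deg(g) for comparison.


Common zeros: {(2, 2), (2, 6)}; count = 2; Bézout bound = 2.

deg(f) = 2, deg(g) = 1, so Bézout bound = 2.
Scan x ∈ F_7. For each x, list the y ∈ F_7 with f(x, y) ≡ 0 and those with g(x, y) ≡ 0 (mod 7); the common zeros in that column are the intersection.
  x = 0: f ≡ 0 at y ∈ {1, 2}; g ≡ 0 at y ∈ ∅; common: ∅.
  x = 1: f ≡ 0 at y ∈ {1}; g ≡ 0 at y ∈ ∅; common: ∅.
  x = 2: f ≡ 0 at y ∈ {2, 6}; g ≡ 0 at y ∈ {0, 1, 2, 3, 4, 5, 6}; common: {2, 6}.
  x = 3: f ≡ 0 at y ∈ {0}; g ≡ 0 at y ∈ ∅; common: ∅.
  x = 4: f ≡ 0 at y ∈ {0, 6}; g ≡ 0 at y ∈ ∅; common: ∅.
  x = 5: f ≡ 0 at y ∈ ∅; g ≡ 0 at y ∈ ∅; common: ∅.
  x = 6: f ≡ 0 at y ∈ ∅; g ≡ 0 at y ∈ ∅; common: ∅.
Collecting: common zeros = {(2, 2), (2, 6)}, so the count is 2.
Comparison with the Bézout bound: 2 ≤ 2 = deg(f)·deg(g), as expected for curves with no common component (the bound is attained).


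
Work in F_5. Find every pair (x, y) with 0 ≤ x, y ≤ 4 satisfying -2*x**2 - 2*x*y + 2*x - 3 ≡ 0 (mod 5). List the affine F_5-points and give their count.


Affine F_5-points: {(1, 1), (2, 2), (3, 0), (4, 1)}; count = 4.

For each of the 25 pairs (x, y) ∈ F_5², evaluate f(x, y) mod 5. Record the zeros.
  x = 0: [0↦2, 1↦2, 2↦2, 3↦2, 4↦2]  zeros at y ∈ ∅
  x = 1: [0↦2, 1↦0, 2↦3, 3↦1, 4↦4]  zeros at y ∈ {1}
  x = 2: [0↦3, 1↦4, 2↦0, 3↦1, 4↦2]  zeros at y ∈ {2}
  x = 3: [0↦0, 1↦4, 2↦3, 3↦2, 4↦1]  zeros at y ∈ {0}
  x = 4: [0↦3, 1↦0, 2↦2, 3↦4, 4↦1]  zeros at y ∈ {1}
Collecting zeros: affine points = {(1, 1), (2, 2), (3, 0), (4, 1)}.
Total count |C(F_5)_aff| = 4.


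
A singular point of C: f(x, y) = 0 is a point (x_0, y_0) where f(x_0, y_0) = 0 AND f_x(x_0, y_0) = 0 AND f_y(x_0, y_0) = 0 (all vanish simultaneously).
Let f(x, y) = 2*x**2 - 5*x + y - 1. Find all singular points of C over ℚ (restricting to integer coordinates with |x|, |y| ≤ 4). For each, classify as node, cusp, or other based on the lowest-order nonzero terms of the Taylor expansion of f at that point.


No singular points in the scanned grid; C is smooth there.

Compute partial derivatives:
  f_x = 4*x - 5.
  f_y = 1.
f_y = 1 is a nonzero constant, so f_y never vanishes: no point (x, y) can satisfy f = f_x = f_y = 0. In particular no (x, y) ∈ {−4, ..., 4}² is singular; the curve is smooth.


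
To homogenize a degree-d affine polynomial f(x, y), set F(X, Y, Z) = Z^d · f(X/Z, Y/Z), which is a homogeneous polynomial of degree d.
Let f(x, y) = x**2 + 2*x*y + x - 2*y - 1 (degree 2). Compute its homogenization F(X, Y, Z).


F(X, Y, Z) = X**2 + 2*X*Y + X*Z - 2*Y*Z - Z**2

deg(f) = 2.
Substitute x = X/Z, y = Y/Z into f, then multiply by Z^2.
  monomial 1·x^2·y^0 ↦ 1·X^2·Y^0·Z^0.
  monomial 2·x^1·y^1 ↦ 2·X^1·Y^1·Z^0.
  monomial 1·x^1·y^0 ↦ 1·X^1·Y^0·Z^1.
  monomial -2·x^0·y^1 ↦ -2·X^0·Y^1·Z^1.
  monomial -1·x^0·y^0 ↦ -1·X^0·Y^0·Z^2.
Collecting: F(X, Y, Z) = X**2 + 2*X*Y + X*Z - 2*Y*Z - Z**2.


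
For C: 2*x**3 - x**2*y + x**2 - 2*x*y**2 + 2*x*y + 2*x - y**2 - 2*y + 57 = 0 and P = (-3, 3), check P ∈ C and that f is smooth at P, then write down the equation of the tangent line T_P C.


Tangent line at P: 56*x + 13*y + 129 = 0.

Step 1: f(-3, 3) = 0, so P lies on C.
Step 2: partial derivatives
  f_x(x, y) = 6*x**2 - 2*x*y + 2*x - 2*y**2 + 2*y + 2, f_y(x, y) = -x**2 - 4*x*y + 2*x - 2*y - 2.
  f_x(P) = 56, f_y(P) = 13 (gradient nonzero, so P is smooth).
Step 3: tangent line at P: 56·(x − -3) + 13·(y − 3) = 0.
Expanding: 56*x + 13*y + 129 = 0.


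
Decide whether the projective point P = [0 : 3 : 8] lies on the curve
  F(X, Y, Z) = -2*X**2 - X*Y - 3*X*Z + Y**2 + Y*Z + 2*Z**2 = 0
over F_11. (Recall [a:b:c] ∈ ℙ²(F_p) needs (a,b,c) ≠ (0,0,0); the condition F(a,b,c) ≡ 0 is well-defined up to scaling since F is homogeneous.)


F(0,3,8) ≡ 7 (mod 11); P is NOT on the curve.

Evaluate F(0, 3, 8) term-by-term (mod 11).
  -2*X**2 ↦ -2·0·1·1 = 0
  -X*Y ↦ -1·0·3·1 = 0
  -3*X*Z ↦ -3·0·1·8 = 0
  Y**2 ↦ 1·1·9·1 = 9
  Y*Z ↦ 1·1·3·8 = 24
  2*Z**2 ↦ 2·1·1·64 = 128
Sum: F(0, 3, 8) = (0) + (0) + (0) + (9) + (24) + (128) = 161.
Reducing mod 11: 161 ≡ 7 (mod 11).
Since F(a, b, c) ≡ 7 ≠ 0 (mod 11), P does NOT lie on the curve.


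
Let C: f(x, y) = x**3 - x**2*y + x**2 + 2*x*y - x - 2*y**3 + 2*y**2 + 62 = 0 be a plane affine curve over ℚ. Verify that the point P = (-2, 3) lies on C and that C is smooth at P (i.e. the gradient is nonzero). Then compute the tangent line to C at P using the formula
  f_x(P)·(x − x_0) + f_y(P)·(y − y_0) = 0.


Tangent line at P: 25*x - 50*y + 200 = 0.

Step 1: f(-2, 3) = 0, so P lies on C.
Step 2: partial derivatives
  f_x(x, y) = 3*x**2 - 2*x*y + 2*x + 2*y - 1, f_y(x, y) = -x**2 + 2*x - 6*y**2 + 4*y.
  f_x(P) = 25, f_y(P) = -50 (gradient nonzero, so P is smooth).
Step 3: tangent line at P: 25·(x − -2) + -50·(y − 3) = 0.
Expanding: 25*x - 50*y + 200 = 0.


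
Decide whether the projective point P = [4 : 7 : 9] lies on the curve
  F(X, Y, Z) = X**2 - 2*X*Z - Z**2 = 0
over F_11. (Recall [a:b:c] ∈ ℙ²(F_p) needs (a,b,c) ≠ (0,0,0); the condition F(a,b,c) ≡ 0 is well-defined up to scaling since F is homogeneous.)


F(4,7,9) ≡ 6 (mod 11); P is NOT on the curve.

Evaluate F(4, 7, 9) term-by-term (mod 11).
  X**2 ↦ 1·16·1·1 = 16
  -2*X*Z ↦ -2·4·1·9 = -72
  -Z**2 ↦ -1·1·1·81 = -81
Sum: F(4, 7, 9) = (16) + (-72) + (-81) = -137.
Reducing mod 11: -137 ≡ 6 (mod 11).
Since F(a, b, c) ≡ 6 ≠ 0 (mod 11), P does NOT lie on the curve.


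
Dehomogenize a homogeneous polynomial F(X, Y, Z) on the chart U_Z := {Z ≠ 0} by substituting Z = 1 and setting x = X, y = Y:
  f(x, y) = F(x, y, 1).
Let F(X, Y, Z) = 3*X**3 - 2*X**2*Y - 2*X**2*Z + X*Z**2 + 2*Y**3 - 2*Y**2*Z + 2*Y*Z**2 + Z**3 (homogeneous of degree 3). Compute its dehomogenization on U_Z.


f(x, y) = 3*x**3 - 2*x**2*y - 2*x**2 + x + 2*y**3 - 2*y**2 + 2*y + 1

On U_Z we set Z = 1. Each monomial c·X^i·Y^j·Z^k in F becomes c·x^i·y^j·1^k = c·x^i·y^j.
Substituting Z = 1: F(X, Y, 1) = 3*x**3 - 2*x**2*y - 2*x**2 + x + 2*y**3 - 2*y**2 + 2*y + 1.
Note: deg(f) ≤ deg(F) = 3; strict inequality happens when F is divisible by Z (lost terms).


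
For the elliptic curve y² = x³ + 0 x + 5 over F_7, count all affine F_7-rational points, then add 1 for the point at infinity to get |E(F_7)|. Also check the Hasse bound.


Affine points = {(3, 2), (3, 5), (5, 2), (5, 5), (6, 2), (6, 5)}; affine count = 6; |E(F_7)| = 7.

Discriminant check: Δ ∝ 4a³ + 27b² = 4·0³ + 27·5² = 4·0 + 27·25 ≡ 3 (mod 7). Nonzero ⇒ E is nonsingular.
For each x ∈ F_7, compute rhs = x³ + 0·x + 5 mod 7, then count y ∈ F_7 with y² ≡ rhs.
  x = 0: rhs = 5, matching y values: none (0 points).
  x = 1: rhs = 6, matching y values: none (0 points).
  x = 2: rhs = 6, matching y values: none (0 points).
  x = 3: rhs = 4, matching y values: 2, 5 (2 points).
  x = 4: rhs = 6, matching y values: none (0 points).
  x = 5: rhs = 4, matching y values: 2, 5 (2 points).
  x = 6: rhs = 4, matching y values: 2, 5 (2 points).
Total affine count: 6.
Full point count |E(F_7)| = 6 + 1 = 7.
Hasse bound: |7 − (7+1)| = |-1| = 1 ≤ 2√7 ≈ 5.2915 ✓.


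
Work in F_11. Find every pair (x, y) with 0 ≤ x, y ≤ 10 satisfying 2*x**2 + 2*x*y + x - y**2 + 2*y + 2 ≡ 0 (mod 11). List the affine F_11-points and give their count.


Affine F_11-points: {(0, 6), (0, 7), (1, 5), (1, 10), (5, 2), (5, 10), (9, 2), (9, 7), (10, 5), (10, 6)}; count = 10.

For each of the 121 pairs (x, y) ∈ F_11², evaluate f(x, y) mod 11. Record the zeros.
  x = 0: [0↦2, 1↦3, 2↦2, 3↦10, 4↦5, 5↦9, 6↦0, 7↦0, 8↦9, 9↦5, 10↦10]  zeros at y ∈ {6, 7}
  x = 1: [0↦5, 1↦8, 2↦9, 3↦8, 4↦5, 5↦0, 6↦4, 7↦6, 8↦6, 9↦4, 10↦0]  zeros at y ∈ {5, 10}
  x = 2: [0↦1, 1↦6, 2↦9, 3↦10, 4↦9, 5↦6, 6↦1, 7↦5, 8↦7, 9↦7, 10↦5]  zeros at y ∈ ∅
  x = 3: [0↦1, 1↦8, 2↦2, 3↦5, 4↦6, 5↦5, 6↦2, 7↦8, 8↦1, 9↦3, 10↦3]  zeros at y ∈ ∅
  x = 4: [0↦5, 1↦3, 2↦10, 3↦4, 4↦7, 5↦8, 6↦7, 7↦4, 8↦10, 9↦3, 10↦5]  zeros at y ∈ ∅
  x = 5: [0↦2, 1↦2, 2↦0, 3↦7, 4↦1, 5↦4, 6↦5, 7↦4, 8↦1, 9↦7, 10↦0]  zeros at y ∈ {2, 10}
  x = 6: [0↦3, 1↦5, 2↦5, 3↦3, 4↦10, 5↦4, 6↦7, 7↦8, 8↦7, 9↦4, 10↦10]  zeros at y ∈ ∅
  x = 7: [0↦8, 1↦1, 2↦3, 3↦3, 4↦1, 5↦8, 6↦2, 7↦5, 8↦6, 9↦5, 10↦2]  zeros at y ∈ ∅
  x = 8: [0↦6, 1↦1, 2↦5, 3↦7, 4↦7, 5↦5, 6↦1, 7↦6, 8↦9, 9↦10, 10↦9]  zeros at y ∈ ∅
  x = 9: [0↦8, 1↦5, 2↦0, 3↦4, 4↦6, 5↦6, 6↦4, 7↦0, 8↦5, 9↦8, 10↦9]  zeros at y ∈ {2, 7}
  x = 10: [0↦3, 1↦2, 2↦10, 3↦5, 4↦9, 5↦0, 6↦0, 7↦9, 8↦5, 9↦10, 10↦2]  zeros at y ∈ {5, 6}
Collecting zeros: affine points = {(0, 6), (0, 7), (1, 5), (1, 10), (5, 2), (5, 10), (9, 2), (9, 7), (10, 5), (10, 6)}.
Total count |C(F_11)_aff| = 10.


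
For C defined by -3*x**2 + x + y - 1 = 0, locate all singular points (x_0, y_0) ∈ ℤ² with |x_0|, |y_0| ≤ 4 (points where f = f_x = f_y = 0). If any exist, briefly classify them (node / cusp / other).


No singular points in the scanned grid; C is smooth there.

Compute partial derivatives:
  f_x = 1 - 6*x.
  f_y = 1.
f_y = 1 is a nonzero constant, so f_y never vanishes: no point (x, y) can satisfy f = f_x = f_y = 0. In particular no (x, y) ∈ {−4, ..., 4}² is singular; the curve is smooth.


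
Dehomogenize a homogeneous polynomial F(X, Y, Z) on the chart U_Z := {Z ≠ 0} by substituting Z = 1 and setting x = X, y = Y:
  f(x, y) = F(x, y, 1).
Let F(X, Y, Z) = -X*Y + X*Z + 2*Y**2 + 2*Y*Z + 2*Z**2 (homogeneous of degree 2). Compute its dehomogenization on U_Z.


f(x, y) = -x*y + x + 2*y**2 + 2*y + 2

On U_Z we set Z = 1. Each monomial c·X^i·Y^j·Z^k in F becomes c·x^i·y^j·1^k = c·x^i·y^j.
Substituting Z = 1: F(X, Y, 1) = -x*y + x + 2*y**2 + 2*y + 2.
Note: deg(f) ≤ deg(F) = 2; strict inequality happens when F is divisible by Z (lost terms).


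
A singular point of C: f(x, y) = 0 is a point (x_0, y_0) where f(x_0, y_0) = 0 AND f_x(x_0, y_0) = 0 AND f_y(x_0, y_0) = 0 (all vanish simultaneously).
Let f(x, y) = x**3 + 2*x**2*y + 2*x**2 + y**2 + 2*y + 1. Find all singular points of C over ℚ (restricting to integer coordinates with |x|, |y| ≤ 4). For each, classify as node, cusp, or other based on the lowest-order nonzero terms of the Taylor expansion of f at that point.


Singular points: {(0, -1)}; classification: cusp.

Compute partial derivatives:
  f_x = 3*x**2 + 4*x*y + 4*x.
  f_y = 2*x**2 + 2*y + 2.
Scan x_0 ∈ {−4, ..., 4}. For each x_0, f_y(x_0, y) is a polynomial in y; find its integer roots y ∈ {−4, ..., 4}, then test f_x and f at those candidates.
  x = -4: f_y(-4, y) = 2*y + 34; no integer root y with |y| ≤ 4.
  x = -3: f_y(-3, y) = 2*y + 20; no integer root y with |y| ≤ 4.
  x = -2: f_y(-2, y) = 2*y + 10; no integer root y with |y| ≤ 4.
  x = -1: f_y(-1, y) = 2*y + 4; vanishes at y ∈ {-2}. (-1, -2): f_x = 7 ≠ 0.
  x = 0: f_y(0, y) = 2*y + 2; vanishes at y ∈ {-1}. (0, -1): f_x = 0, f = 0 — SINGULAR.
  x = 1: f_y(1, y) = 2*y + 4; vanishes at y ∈ {-2}. (1, -2): f_x = -1 ≠ 0.
  x = 2: f_y(2, y) = 2*y + 10; no integer root y with |y| ≤ 4.
  x = 3: f_y(3, y) = 2*y + 20; no integer root y with |y| ≤ 4.
  x = 4: f_y(4, y) = 2*y + 34; no integer root y with |y| ≤ 4.
Only singular point on the grid: (0, -1).
Classify: substitute x = 0 + u, y = -1 + v and expand: f = u**3 + 2*u**2*v + v**2.
No constant or linear terms (consistent with a singular point). Quadratic part: v**2. Cubic part: u**3 + 2*u**2*v.
The quadratic part v**2 is a perfect square, so there is a single (double) tangent line v = 0, i.e. y = -1. Restricting the cubic part to that line (v = 0) leaves u**3 ≠ 0, so f is not divisible by v and the branch is v² ≈ -u**3 to lowest order — this is a cusp.
Classification: cusp.


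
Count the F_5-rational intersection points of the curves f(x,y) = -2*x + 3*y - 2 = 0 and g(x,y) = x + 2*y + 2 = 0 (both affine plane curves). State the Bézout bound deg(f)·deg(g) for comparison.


Common zeros: {(0, 4)}; count = 1; Bézout bound = 1.

deg(f) = 1, deg(g) = 1, so Bézout bound = 1.
Scan x ∈ F_5. For each x, list the y ∈ F_5 with f(x, y) ≡ 0 and those with g(x, y) ≡ 0 (mod 5); the common zeros in that column are the intersection.
  x = 0: f ≡ 0 at y ∈ {4}; g ≡ 0 at y ∈ {4}; common: {4}.
  x = 1: f ≡ 0 at y ∈ {3}; g ≡ 0 at y ∈ {1}; common: ∅.
  x = 2: f ≡ 0 at y ∈ {2}; g ≡ 0 at y ∈ {3}; common: ∅.
  x = 3: f ≡ 0 at y ∈ {1}; g ≡ 0 at y ∈ {0}; common: ∅.
  x = 4: f ≡ 0 at y ∈ {0}; g ≡ 0 at y ∈ {2}; common: ∅.
Collecting: common zeros = {(0, 4)}, so the count is 1.
Comparison with the Bézout bound: 1 ≤ 1 = deg(f)·deg(g), as expected for curves with no common component (the bound is attained).


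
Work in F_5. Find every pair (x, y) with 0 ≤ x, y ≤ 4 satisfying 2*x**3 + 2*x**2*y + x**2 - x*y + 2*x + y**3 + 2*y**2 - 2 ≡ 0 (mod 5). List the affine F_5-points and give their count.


Affine F_5-points: {(2, 2), (2, 3), (3, 1), (4, 0)}; count = 4.

For each of the 25 pairs (x, y) ∈ F_5², evaluate f(x, y) mod 5. Record the zeros.
  x = 0: [0↦3, 1↦1, 2↦4, 3↦3, 4↦4]  zeros at y ∈ ∅
  x = 1: [0↦3, 1↦2, 2↦1, 3↦1, 4↦3]  zeros at y ∈ ∅
  x = 2: [0↦2, 1↦1, 2↦0, 3↦0, 4↦2]  zeros at y ∈ {2, 3}
  x = 3: [0↦2, 1↦0, 2↦3, 3↦2, 4↦3]  zeros at y ∈ {1}
  x = 4: [0↦0, 1↦1, 2↦2, 3↦4, 4↦3]  zeros at y ∈ {0}
Collecting zeros: affine points = {(2, 2), (2, 3), (3, 1), (4, 0)}.
Total count |C(F_5)_aff| = 4.


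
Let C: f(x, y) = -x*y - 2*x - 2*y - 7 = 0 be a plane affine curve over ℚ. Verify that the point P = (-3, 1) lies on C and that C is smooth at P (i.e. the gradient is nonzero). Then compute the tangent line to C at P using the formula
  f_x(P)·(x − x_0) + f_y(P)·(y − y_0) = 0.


Tangent line at P: -3*x + y - 10 = 0.

Step 1: f(-3, 1) = 0, so P lies on C.
Step 2: partial derivatives
  f_x(x, y) = -y - 2, f_y(x, y) = -x - 2.
  f_x(P) = -3, f_y(P) = 1 (gradient nonzero, so P is smooth).
Step 3: tangent line at P: -3·(x − -3) + 1·(y − 1) = 0.
Expanding: -3*x + y - 10 = 0.


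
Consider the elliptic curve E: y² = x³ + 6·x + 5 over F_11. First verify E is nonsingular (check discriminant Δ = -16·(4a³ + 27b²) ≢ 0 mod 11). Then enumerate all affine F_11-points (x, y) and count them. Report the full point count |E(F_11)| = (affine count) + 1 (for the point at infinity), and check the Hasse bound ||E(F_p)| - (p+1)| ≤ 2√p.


Affine points = {(0, 4), (0, 7), (1, 1), (1, 10), (2, 5), (2, 6), (4, 4), (4, 7), (6, 2), (6, 9), (7, 4), (7, 7), (8, 2), (8, 9), (10, 3), (10, 8)}; affine count = 16; |E(F_11)| = 17.

Discriminant check: Δ ∝ 4a³ + 27b² = 4·6³ + 27·5² = 4·216 + 27·25 ≡ 10 (mod 11). Nonzero ⇒ E is nonsingular.
For each x ∈ F_11, compute rhs = x³ + 6·x + 5 mod 11, then count y ∈ F_11 with y² ≡ rhs.
  x = 0: rhs = 5, matching y values: 4, 7 (2 points).
  x = 1: rhs = 1, matching y values: 1, 10 (2 points).
  x = 2: rhs = 3, matching y values: 5, 6 (2 points).
  x = 3: rhs = 6, matching y values: none (0 points).
  x = 4: rhs = 5, matching y values: 4, 7 (2 points).
  x = 5: rhs = 6, matching y values: none (0 points).
  x = 6: rhs = 4, matching y values: 2, 9 (2 points).
  x = 7: rhs = 5, matching y values: 4, 7 (2 points).
  x = 8: rhs = 4, matching y values: 2, 9 (2 points).
  x = 9: rhs = 7, matching y values: none (0 points).
  x = 10: rhs = 9, matching y values: 3, 8 (2 points).
Total affine count: 16.
Full point count |E(F_11)| = 16 + 1 = 17.
Hasse bound: |17 − (11+1)| = |5| = 5 ≤ 2√11 ≈ 6.6332 ✓.


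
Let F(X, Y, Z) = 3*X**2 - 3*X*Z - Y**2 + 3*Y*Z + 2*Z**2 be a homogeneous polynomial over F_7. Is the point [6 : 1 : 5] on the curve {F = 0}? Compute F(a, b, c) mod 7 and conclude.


F(6,1,5) ≡ 5 (mod 7); P is NOT on the curve.

Evaluate F(6, 1, 5) term-by-term (mod 7).
  3*X**2 ↦ 3·36·1·1 = 108
  -3*X*Z ↦ -3·6·1·5 = -90
  -Y**2 ↦ -1·1·1·1 = -1
  3*Y*Z ↦ 3·1·1·5 = 15
  2*Z**2 ↦ 2·1·1·25 = 50
Sum: F(6, 1, 5) = (108) + (-90) + (-1) + (15) + (50) = 82.
Reducing mod 7: 82 ≡ 5 (mod 7).
Since F(a, b, c) ≡ 5 ≠ 0 (mod 7), P does NOT lie on the curve.


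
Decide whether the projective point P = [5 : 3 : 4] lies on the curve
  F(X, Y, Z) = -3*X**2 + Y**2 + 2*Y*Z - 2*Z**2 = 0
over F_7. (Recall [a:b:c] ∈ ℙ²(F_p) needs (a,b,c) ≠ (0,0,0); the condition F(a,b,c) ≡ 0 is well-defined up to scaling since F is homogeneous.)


F(5,3,4) ≡ 3 (mod 7); P is NOT on the curve.

Evaluate F(5, 3, 4) term-by-term (mod 7).
  -3*X**2 ↦ -3·25·1·1 = -75
  Y**2 ↦ 1·1·9·1 = 9
  2*Y*Z ↦ 2·1·3·4 = 24
  -2*Z**2 ↦ -2·1·1·16 = -32
Sum: F(5, 3, 4) = (-75) + (9) + (24) + (-32) = -74.
Reducing mod 7: -74 ≡ 3 (mod 7).
Since F(a, b, c) ≡ 3 ≠ 0 (mod 7), P does NOT lie on the curve.


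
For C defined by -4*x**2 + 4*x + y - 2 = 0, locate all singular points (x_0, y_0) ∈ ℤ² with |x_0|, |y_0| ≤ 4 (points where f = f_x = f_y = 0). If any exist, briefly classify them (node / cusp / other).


No singular points in the scanned grid; C is smooth there.

Compute partial derivatives:
  f_x = 4 - 8*x.
  f_y = 1.
f_y = 1 is a nonzero constant, so f_y never vanishes: no point (x, y) can satisfy f = f_x = f_y = 0. In particular no (x, y) ∈ {−4, ..., 4}² is singular; the curve is smooth.


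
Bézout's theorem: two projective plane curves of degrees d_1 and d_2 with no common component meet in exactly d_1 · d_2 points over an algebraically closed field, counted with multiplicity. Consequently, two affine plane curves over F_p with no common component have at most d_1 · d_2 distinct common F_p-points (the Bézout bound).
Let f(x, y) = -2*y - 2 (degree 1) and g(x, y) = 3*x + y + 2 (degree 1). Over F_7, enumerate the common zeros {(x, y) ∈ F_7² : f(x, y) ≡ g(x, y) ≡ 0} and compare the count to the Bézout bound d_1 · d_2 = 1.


Common zeros: {(2, 6)}; count = 1; Bézout bound = 1.

deg(f) = 1, deg(g) = 1, so Bézout bound = 1.
Scan x ∈ F_7. For each x, list the y ∈ F_7 with f(x, y) ≡ 0 and those with g(x, y) ≡ 0 (mod 7); the common zeros in that column are the intersection.
  x = 0: f ≡ 0 at y ∈ {6}; g ≡ 0 at y ∈ {5}; common: ∅.
  x = 1: f ≡ 0 at y ∈ {6}; g ≡ 0 at y ∈ {2}; common: ∅.
  x = 2: f ≡ 0 at y ∈ {6}; g ≡ 0 at y ∈ {6}; common: {6}.
  x = 3: f ≡ 0 at y ∈ {6}; g ≡ 0 at y ∈ {3}; common: ∅.
  x = 4: f ≡ 0 at y ∈ {6}; g ≡ 0 at y ∈ {0}; common: ∅.
  x = 5: f ≡ 0 at y ∈ {6}; g ≡ 0 at y ∈ {4}; common: ∅.
  x = 6: f ≡ 0 at y ∈ {6}; g ≡ 0 at y ∈ {1}; common: ∅.
Collecting: common zeros = {(2, 6)}, so the count is 1.
Comparison with the Bézout bound: 1 ≤ 1 = deg(f)·deg(g), as expected for curves with no common component (the bound is attained).


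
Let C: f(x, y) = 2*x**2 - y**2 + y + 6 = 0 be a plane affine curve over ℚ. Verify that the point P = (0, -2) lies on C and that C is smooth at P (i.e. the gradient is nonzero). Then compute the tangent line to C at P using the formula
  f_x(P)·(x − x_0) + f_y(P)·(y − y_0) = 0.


Tangent line at P: 5*y + 10 = 0.

Step 1: f(0, -2) = 0, so P lies on C.
Step 2: partial derivatives
  f_x(x, y) = 4*x, f_y(x, y) = 1 - 2*y.
  f_x(P) = 0, f_y(P) = 5 (gradient nonzero, so P is smooth).
Step 3: tangent line at P: 0·(x − 0) + 5·(y − -2) = 0.
Expanding: 5*y + 10 = 0.


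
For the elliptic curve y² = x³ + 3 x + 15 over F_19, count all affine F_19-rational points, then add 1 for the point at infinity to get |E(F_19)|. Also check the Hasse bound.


Affine points = {(1, 0), (8, 0), (9, 7), (9, 12), (10, 0), (11, 7), (11, 12), (13, 3), (13, 16), (16, 6), (16, 13), (17, 1), (17, 18), (18, 7), (18, 12)}; affine count = 15; |E(F_19)| = 16.

Discriminant check: Δ ∝ 4a³ + 27b² = 4·3³ + 27·15² = 4·27 + 27·225 ≡ 8 (mod 19). Nonzero ⇒ E is nonsingular.
For each x ∈ F_19, compute rhs = x³ + 3·x + 15 mod 19, then count y ∈ F_19 with y² ≡ rhs.
  x = 0: rhs = 15, matching y values: none (0 points).
  x = 1: rhs = 0, matching y values: 0 (1 points).
  x = 2: rhs = 10, matching y values: none (0 points).
  x = 3: rhs = 13, matching y values: none (0 points).
  x = 4: rhs = 15, matching y values: none (0 points).
  x = 5: rhs = 3, matching y values: none (0 points).
  x = 6: rhs = 2, matching y values: none (0 points).
  x = 7: rhs = 18, matching y values: none (0 points).
  x = 8: rhs = 0, matching y values: 0 (1 points).
  x = 9: rhs = 11, matching y values: 7, 12 (2 points).
  x = 10: rhs = 0, matching y values: 0 (1 points).
  x = 11: rhs = 11, matching y values: 7, 12 (2 points).
  x = 12: rhs = 12, matching y values: none (0 points).
  x = 13: rhs = 9, matching y values: 3, 16 (2 points).
  x = 14: rhs = 8, matching y values: none (0 points).
  x = 15: rhs = 15, matching y values: none (0 points).
  x = 16: rhs = 17, matching y values: 6, 13 (2 points).
  x = 17: rhs = 1, matching y values: 1, 18 (2 points).
  x = 18: rhs = 11, matching y values: 7, 12 (2 points).
Total affine count: 15.
Full point count |E(F_19)| = 15 + 1 = 16.
Hasse bound: |16 − (19+1)| = |-4| = 4 ≤ 2√19 ≈ 8.7178 ✓.


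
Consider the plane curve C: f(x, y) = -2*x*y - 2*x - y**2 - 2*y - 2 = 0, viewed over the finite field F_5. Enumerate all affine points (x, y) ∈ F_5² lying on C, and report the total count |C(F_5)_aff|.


Affine F_5-points: {(0, 1), (0, 2), (1, 3), (4, 0)}; count = 4.

For each of the 25 pairs (x, y) ∈ F_5², evaluate f(x, y) mod 5. Record the zeros.
  x = 0: [0↦3, 1↦0, 2↦0, 3↦3, 4↦4]  zeros at y ∈ {1, 2}
  x = 1: [0↦1, 1↦1, 2↦4, 3↦0, 4↦4]  zeros at y ∈ {3}
  x = 2: [0↦4, 1↦2, 2↦3, 3↦2, 4↦4]  zeros at y ∈ ∅
  x = 3: [0↦2, 1↦3, 2↦2, 3↦4, 4↦4]  zeros at y ∈ ∅
  x = 4: [0↦0, 1↦4, 2↦1, 3↦1, 4↦4]  zeros at y ∈ {0}
Collecting zeros: affine points = {(0, 1), (0, 2), (1, 3), (4, 0)}.
Total count |C(F_5)_aff| = 4.


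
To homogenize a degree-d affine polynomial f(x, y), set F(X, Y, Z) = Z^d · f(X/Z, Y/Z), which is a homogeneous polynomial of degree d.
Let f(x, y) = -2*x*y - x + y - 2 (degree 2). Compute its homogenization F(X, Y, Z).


F(X, Y, Z) = -2*X*Y - X*Z + Y*Z - 2*Z**2

deg(f) = 2.
Substitute x = X/Z, y = Y/Z into f, then multiply by Z^2.
  monomial -2·x^1·y^1 ↦ -2·X^1·Y^1·Z^0.
  monomial -1·x^1·y^0 ↦ -1·X^1·Y^0·Z^1.
  monomial 1·x^0·y^1 ↦ 1·X^0·Y^1·Z^1.
  monomial -2·x^0·y^0 ↦ -2·X^0·Y^0·Z^2.
Collecting: F(X, Y, Z) = -2*X*Y - X*Z + Y*Z - 2*Z**2.


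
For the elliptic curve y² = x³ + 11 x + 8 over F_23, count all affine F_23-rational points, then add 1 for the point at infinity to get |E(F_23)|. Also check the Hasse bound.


Affine points = {(0, 10), (0, 13), (4, 1), (4, 22), (5, 2), (5, 21), (9, 10), (9, 13), (13, 5), (13, 18), (14, 10), (14, 13), (15, 11), (15, 12), (16, 5), (16, 18), (17, 5), (17, 18), (18, 9), (18, 14), (21, 1), (21, 22)}; affine count = 22; |E(F_23)| = 23.

Discriminant check: Δ ∝ 4a³ + 27b² = 4·11³ + 27·8² = 4·1331 + 27·64 ≡ 14 (mod 23). Nonzero ⇒ E is nonsingular.
For each x ∈ F_23, compute rhs = x³ + 11·x + 8 mod 23, then count y ∈ F_23 with y² ≡ rhs.
  x = 0: rhs = 8, matching y values: 10, 13 (2 points).
  x = 1: rhs = 20, matching y values: none (0 points).
  x = 2: rhs = 15, matching y values: none (0 points).
  x = 3: rhs = 22, matching y values: none (0 points).
  x = 4: rhs = 1, matching y values: 1, 22 (2 points).
  x = 5: rhs = 4, matching y values: 2, 21 (2 points).
  x = 6: rhs = 14, matching y values: none (0 points).
  x = 7: rhs = 14, matching y values: none (0 points).
  x = 8: rhs = 10, matching y values: none (0 points).
  x = 9: rhs = 8, matching y values: 10, 13 (2 points).
  x = 10: rhs = 14, matching y values: none (0 points).
  x = 11: rhs = 11, matching y values: none (0 points).
  x = 12: rhs = 5, matching y values: none (0 points).
  x = 13: rhs = 2, matching y values: 5, 18 (2 points).
  x = 14: rhs = 8, matching y values: 10, 13 (2 points).
  x = 15: rhs = 6, matching y values: 11, 12 (2 points).
  x = 16: rhs = 2, matching y values: 5, 18 (2 points).
  x = 17: rhs = 2, matching y values: 5, 18 (2 points).
  x = 18: rhs = 12, matching y values: 9, 14 (2 points).
  x = 19: rhs = 15, matching y values: none (0 points).
  x = 20: rhs = 17, matching y values: none (0 points).
  x = 21: rhs = 1, matching y values: 1, 22 (2 points).
  x = 22: rhs = 19, matching y values: none (0 points).
Total affine count: 22.
Full point count |E(F_23)| = 22 + 1 = 23.
Hasse bound: |23 − (23+1)| = |-1| = 1 ≤ 2√23 ≈ 9.5917 ✓.


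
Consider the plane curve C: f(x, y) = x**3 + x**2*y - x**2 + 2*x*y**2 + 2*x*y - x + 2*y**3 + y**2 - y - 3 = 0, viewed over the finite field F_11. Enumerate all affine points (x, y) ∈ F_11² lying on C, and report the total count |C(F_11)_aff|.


Affine F_11-points: {(2, 7), (2, 9), (3, 4), (4, 6), (5, 2), (6, 6), (7, 1), (7, 2), (7, 6), (8, 5), (9, 2), (9, 3)}; count = 12.

For each of the 121 pairs (x, y) ∈ F_11², evaluate f(x, y) mod 11. Record the zeros.
  x = 0: [0↦8, 1↦10, 2↦4, 3↦2, 4↦5, 5↦3, 6↦8, 7↦10, 8↦10, 9↦9, 10↦8]  zeros at y ∈ ∅
  x = 1: [0↦7, 1↦3, 2↦6, 3↦6, 4↦4, 5↦1, 6↦9, 7↦7, 8↦7, 9↦10, 10↦6]  zeros at y ∈ ∅
  x = 2: [0↦10, 1↦2, 2↦5, 3↦9, 4↦4, 5↦2, 6↦4, 7↦0, 8↦2, 9↦0, 10↦6]  zeros at y ∈ {7, 9}
  x = 3: [0↦1, 1↦2, 2↦7, 3↦6, 4↦0, 5↦1, 6↦10, 7↦6, 8↦1, 9↦7, 10↦3]  zeros at y ∈ {4}
  x = 4: [0↦8, 1↦9, 2↦7, 3↦3, 4↦9, 5↦4, 6↦0, 7↦9, 8↦10, 9↦4, 10↦3]  zeros at y ∈ {6}
  x = 5: [0↦4, 1↦7, 2↦0, 3↦6, 4↦4, 5↦6, 6↦2, 7↦4, 8↦2, 9↦8, 10↦1]  zeros at y ∈ {2}
  x = 6: [0↦6, 1↦2, 2↦3, 3↦10, 4↦2, 5↦2, 6↦0, 7↦8, 8↦5, 9↦3, 10↦3]  zeros at y ∈ {6}
  x = 7: [0↦9, 1↦0, 2↦0, 3↦10, 4↦9, 5↦9, 6↦0, 7↦5, 8↦3, 9↦6, 10↦4]  zeros at y ∈ {1, 2, 6}
  x = 8: [0↦8, 1↦7, 2↦8, 3↦1, 4↦9, 5↦0, 6↦8, 7↦1, 8↦2, 9↦1, 10↦10]  zeros at y ∈ {5}
  x = 9: [0↦9, 1↦7, 2↦0, 3↦0, 4↦8, 5↦3, 6↦8, 7↦2, 8↦8, 9↦5, 10↦5]  zeros at y ∈ {2, 3}
  x = 10: [0↦7, 1↦6, 2↦4, 3↦2, 4↦1, 5↦2, 6↦6, 7↦3, 8↦5, 9↦2, 10↦6]  zeros at y ∈ ∅
Collecting zeros: affine points = {(2, 7), (2, 9), (3, 4), (4, 6), (5, 2), (6, 6), (7, 1), (7, 2), (7, 6), (8, 5), (9, 2), (9, 3)}.
Total count |C(F_11)_aff| = 12.


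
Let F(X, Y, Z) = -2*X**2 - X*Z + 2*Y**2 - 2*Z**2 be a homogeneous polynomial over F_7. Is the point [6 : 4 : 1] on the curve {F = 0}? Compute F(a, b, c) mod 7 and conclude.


F(6,4,1) ≡ 1 (mod 7); P is NOT on the curve.

Evaluate F(6, 4, 1) term-by-term (mod 7).
  -2*X**2 ↦ -2·36·1·1 = -72
  -X*Z ↦ -1·6·1·1 = -6
  2*Y**2 ↦ 2·1·16·1 = 32
  -2*Z**2 ↦ -2·1·1·1 = -2
Sum: F(6, 4, 1) = (-72) + (-6) + (32) + (-2) = -48.
Reducing mod 7: -48 ≡ 1 (mod 7).
Since F(a, b, c) ≡ 1 ≠ 0 (mod 7), P does NOT lie on the curve.


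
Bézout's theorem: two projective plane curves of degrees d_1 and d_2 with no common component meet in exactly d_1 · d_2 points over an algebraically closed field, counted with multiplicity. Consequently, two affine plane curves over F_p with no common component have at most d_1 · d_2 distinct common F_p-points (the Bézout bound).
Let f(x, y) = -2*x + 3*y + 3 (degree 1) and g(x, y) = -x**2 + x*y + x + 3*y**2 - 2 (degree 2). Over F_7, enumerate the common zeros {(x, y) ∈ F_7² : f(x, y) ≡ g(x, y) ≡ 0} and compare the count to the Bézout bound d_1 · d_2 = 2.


Common zeros: ∅; count = 0; Bézout bound = 2.

deg(f) = 1, deg(g) = 2, so Bézout bound = 2.
Scan x ∈ F_7. For each x, list the y ∈ F_7 with f(x, y) ≡ 0 and those with g(x, y) ≡ 0 (mod 7); the common zeros in that column are the intersection.
  x = 0: f ≡ 0 at y ∈ {6}; g ≡ 0 at y ∈ ∅; common: ∅.
  x = 1: f ≡ 0 at y ∈ {2}; g ≡ 0 at y ∈ {3, 6}; common: ∅.
  x = 2: f ≡ 0 at y ∈ {5}; g ≡ 0 at y ∈ ∅; common: ∅.
  x = 3: f ≡ 0 at y ∈ {1}; g ≡ 0 at y ∈ {3}; common: ∅.
  x = 4: f ≡ 0 at y ∈ {4}; g ≡ 0 at y ∈ {0, 1}; common: ∅.
  x = 5: f ≡ 0 at y ∈ {0}; g ≡ 0 at y ∈ {1, 2}; common: ∅.
  x = 6: f ≡ 0 at y ∈ {3}; g ≡ 0 at y ∈ {6}; common: ∅.
Collecting: common zeros = ∅, so the count is 0.
Comparison with the Bézout bound: 0 ≤ 2 = deg(f)·deg(g), as expected for curves with no common component (the affine F_7-count falls short of the bound because intersections may lie at infinity, over extension fields, or carry multiplicity).


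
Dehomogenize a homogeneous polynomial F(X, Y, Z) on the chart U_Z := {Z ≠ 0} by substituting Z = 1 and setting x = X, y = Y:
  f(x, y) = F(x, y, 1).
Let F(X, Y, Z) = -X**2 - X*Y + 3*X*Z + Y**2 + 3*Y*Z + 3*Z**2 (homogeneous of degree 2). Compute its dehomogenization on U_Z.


f(x, y) = -x**2 - x*y + 3*x + y**2 + 3*y + 3

On U_Z we set Z = 1. Each monomial c·X^i·Y^j·Z^k in F becomes c·x^i·y^j·1^k = c·x^i·y^j.
Substituting Z = 1: F(X, Y, 1) = -x**2 - x*y + 3*x + y**2 + 3*y + 3.
Note: deg(f) ≤ deg(F) = 2; strict inequality happens when F is divisible by Z (lost terms).


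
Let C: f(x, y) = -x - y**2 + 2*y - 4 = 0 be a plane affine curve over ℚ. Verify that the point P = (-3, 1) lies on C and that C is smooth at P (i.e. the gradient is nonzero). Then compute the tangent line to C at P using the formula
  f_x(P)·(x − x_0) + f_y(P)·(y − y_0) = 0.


Tangent line at P: -x - 3 = 0.

Step 1: f(-3, 1) = 0, so P lies on C.
Step 2: partial derivatives
  f_x(x, y) = -1, f_y(x, y) = 2 - 2*y.
  f_x(P) = -1, f_y(P) = 0 (gradient nonzero, so P is smooth).
Step 3: tangent line at P: -1·(x − -3) + 0·(y − 1) = 0.
Expanding: -x - 3 = 0.


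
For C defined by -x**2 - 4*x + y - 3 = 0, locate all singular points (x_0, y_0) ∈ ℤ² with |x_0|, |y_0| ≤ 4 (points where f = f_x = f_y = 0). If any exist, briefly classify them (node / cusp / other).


No singular points in the scanned grid; C is smooth there.

Compute partial derivatives:
  f_x = -2*x - 4.
  f_y = 1.
f_y = 1 is a nonzero constant, so f_y never vanishes: no point (x, y) can satisfy f = f_x = f_y = 0. In particular no (x, y) ∈ {−4, ..., 4}² is singular; the curve is smooth.


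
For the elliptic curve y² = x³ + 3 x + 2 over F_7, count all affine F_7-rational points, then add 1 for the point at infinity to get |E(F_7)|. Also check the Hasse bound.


Affine points = {(0, 3), (0, 4), (2, 3), (2, 4), (4, 1), (4, 6), (5, 3), (5, 4)}; affine count = 8; |E(F_7)| = 9.

Discriminant check: Δ ∝ 4a³ + 27b² = 4·3³ + 27·2² = 4·27 + 27·4 ≡ 6 (mod 7). Nonzero ⇒ E is nonsingular.
For each x ∈ F_7, compute rhs = x³ + 3·x + 2 mod 7, then count y ∈ F_7 with y² ≡ rhs.
  x = 0: rhs = 2, matching y values: 3, 4 (2 points).
  x = 1: rhs = 6, matching y values: none (0 points).
  x = 2: rhs = 2, matching y values: 3, 4 (2 points).
  x = 3: rhs = 3, matching y values: none (0 points).
  x = 4: rhs = 1, matching y values: 1, 6 (2 points).
  x = 5: rhs = 2, matching y values: 3, 4 (2 points).
  x = 6: rhs = 5, matching y values: none (0 points).
Total affine count: 8.
Full point count |E(F_7)| = 8 + 1 = 9.
Hasse bound: |9 − (7+1)| = |1| = 1 ≤ 2√7 ≈ 5.2915 ✓.


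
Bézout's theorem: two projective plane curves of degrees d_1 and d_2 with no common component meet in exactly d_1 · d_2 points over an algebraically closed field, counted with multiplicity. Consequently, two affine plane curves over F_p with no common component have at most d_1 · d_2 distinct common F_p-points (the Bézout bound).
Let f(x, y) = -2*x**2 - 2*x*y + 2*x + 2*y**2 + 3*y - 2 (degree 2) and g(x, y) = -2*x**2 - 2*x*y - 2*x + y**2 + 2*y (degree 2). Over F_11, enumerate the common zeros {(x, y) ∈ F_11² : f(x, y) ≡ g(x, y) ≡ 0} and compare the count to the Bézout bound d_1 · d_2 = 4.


Common zeros: {(0, 9)}; count = 1; Bézout bound = 4.

deg(f) = 2, deg(g) = 2, so Bézout bound = 4.
Scan x ∈ F_11. For each x, list the y ∈ F_11 with f(x, y) ≡ 0 and those with g(x, y) ≡ 0 (mod 11); the common zeros in that column are the intersection.
  x = 0: f ≡ 0 at y ∈ {6, 9}; g ≡ 0 at y ∈ {0, 9}; common: {9}.
  x = 1: f ≡ 0 at y ∈ ∅; g ≡ 0 at y ∈ {2, 9}; common: ∅.
  x = 2: f ≡ 0 at y ∈ {2, 4}; g ≡ 0 at y ∈ ∅; common: ∅.
  x = 3: f ≡ 0 at y ∈ {9}; g ≡ 0 at y ∈ ∅; common: ∅.
  x = 4: f ≡ 0 at y ∈ ∅; g ≡ 0 at y ∈ {7, 10}; common: ∅.
  x = 5: f ≡ 0 at y ∈ {10}; g ≡ 0 at y ∈ ∅; common: ∅.
  x = 6: f ≡ 0 at y ∈ {4, 6}; g ≡ 0 at y ∈ ∅; common: ∅.
  x = 7: f ≡ 0 at y ∈ ∅; g ≡ 0 at y ∈ {2, 10}; common: ∅.
  x = 8: f ≡ 0 at y ∈ {2, 10}; g ≡ 0 at y ∈ ∅; common: ∅.
  x = 9: f ≡ 0 at y ∈ ∅; g ≡ 0 at y ∈ ∅; common: ∅.
  x = 10: f ≡ 0 at y ∈ ∅; g ≡ 0 at y ∈ {0, 7}; common: ∅.
Collecting: common zeros = {(0, 9)}, so the count is 1.
Comparison with the Bézout bound: 1 ≤ 4 = deg(f)·deg(g), as expected for curves with no common component (the affine F_11-count falls short of the bound because intersections may lie at infinity, over extension fields, or carry multiplicity).
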